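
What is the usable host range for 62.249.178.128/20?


Network: 62.249.176.0
Broadcast: 62.249.191.255
First usable = network + 1
Last usable = broadcast - 1
Range: 62.249.176.1 to 62.249.191.254


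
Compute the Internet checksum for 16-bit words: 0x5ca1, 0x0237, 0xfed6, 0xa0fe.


Sum all words (with carry folding):
+ 0x5ca1 = 0x5ca1
+ 0x0237 = 0x5ed8
+ 0xfed6 = 0x5daf
+ 0xa0fe = 0xfead
One's complement: ~0xfead
Checksum = 0x0152


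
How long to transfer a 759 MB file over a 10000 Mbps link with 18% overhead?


Effective throughput = 10000 * (1 - 18/100) = 8200 Mbps
File size in Mb = 759 * 8 = 6072 Mb
Time = 6072 / 8200
Time = 0.7405 seconds


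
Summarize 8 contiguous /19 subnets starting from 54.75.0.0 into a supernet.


Original prefix: /19
Number of subnets: 8 = 2^3
New prefix = 19 - 3 = 16
Supernet: 54.75.0.0/16


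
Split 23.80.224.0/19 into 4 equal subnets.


New prefix = 19 + 2 = 21
Each subnet has 2048 addresses
  23.80.224.0/21
  23.80.232.0/21
  23.80.240.0/21
  23.80.248.0/21
Subnets: 23.80.224.0/21, 23.80.232.0/21, 23.80.240.0/21, 23.80.248.0/21


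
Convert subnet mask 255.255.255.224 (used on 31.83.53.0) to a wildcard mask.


Subnet mask: 255.255.255.224
Wildcard = 255.255.255.255 - subnet mask
255 - 255 = 0
255 - 255 = 0
255 - 255 = 0
255 - 224 = 31
Wildcard: 0.0.0.31


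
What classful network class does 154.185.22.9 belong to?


First octet: 154
Binary: 10011010
10xxxxxx -> Class B (128-191)
Class B, default mask 255.255.0.0 (/16)


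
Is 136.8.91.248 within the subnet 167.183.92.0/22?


Subnet network: 167.183.92.0
Test IP AND mask: 136.8.88.0
No, 136.8.91.248 is not in 167.183.92.0/22


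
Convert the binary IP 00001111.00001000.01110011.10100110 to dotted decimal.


00001111 = 15
00001000 = 8
01110011 = 115
10100110 = 166
IP: 15.8.115.166


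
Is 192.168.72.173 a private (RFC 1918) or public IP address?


RFC 1918 private ranges:
  10.0.0.0/8 (10.0.0.0 - 10.255.255.255)
  172.16.0.0/12 (172.16.0.0 - 172.31.255.255)
  192.168.0.0/16 (192.168.0.0 - 192.168.255.255)
Private (in 192.168.0.0/16)


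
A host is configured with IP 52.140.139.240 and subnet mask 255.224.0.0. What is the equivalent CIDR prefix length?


Binary: 11111111.11100000.00000000.00000000
Count leading 1s
Prefix: /11


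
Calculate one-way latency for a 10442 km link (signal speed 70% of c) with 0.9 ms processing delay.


Speed = 0.7 * 3e5 km/s = 210000 km/s
Propagation delay = 10442 / 210000 = 0.0497 s = 49.7238 ms
Processing delay = 0.9 ms
Total one-way latency = 50.6238 ms


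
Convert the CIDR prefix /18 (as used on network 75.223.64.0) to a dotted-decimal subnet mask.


/18 means 18 network bits, 14 host bits
Binary: 11111111111111111100000000000000
Mask: 255.255.192.0


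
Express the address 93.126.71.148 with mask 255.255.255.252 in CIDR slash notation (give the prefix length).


Binary: 11111111.11111111.11111111.11111100
Count leading 1s
Prefix: /30


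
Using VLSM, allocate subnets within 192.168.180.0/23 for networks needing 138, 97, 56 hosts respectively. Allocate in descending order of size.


138 hosts -> /24 (254 usable): 192.168.180.0/24
97 hosts -> /25 (126 usable): 192.168.181.0/25
56 hosts -> /26 (62 usable): 192.168.181.128/26
Allocation: 192.168.180.0/24 (138 hosts, 254 usable); 192.168.181.0/25 (97 hosts, 126 usable); 192.168.181.128/26 (56 hosts, 62 usable)


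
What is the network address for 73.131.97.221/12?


IP:   01001001.10000011.01100001.11011101
Mask: 11111111.11110000.00000000.00000000
AND operation:
Net:  01001001.10000000.00000000.00000000
Network: 73.128.0.0/12


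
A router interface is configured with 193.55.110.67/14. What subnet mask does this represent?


/14 means 14 network bits, 18 host bits
Binary: 11111111111111000000000000000000
Mask: 255.252.0.0


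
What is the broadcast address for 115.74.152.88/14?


Network: 115.72.0.0/14
Host bits = 18
Set all host bits to 1:
Broadcast: 115.75.255.255


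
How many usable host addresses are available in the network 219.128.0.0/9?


Host bits = 32 - 9 = 23
Total addresses = 2^23 = 8388608
Usable = total - 2 (network and broadcast)
Usable hosts: 8388606


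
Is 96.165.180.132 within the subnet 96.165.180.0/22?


Subnet network: 96.165.180.0
Test IP AND mask: 96.165.180.0
Yes, 96.165.180.132 is in 96.165.180.0/22


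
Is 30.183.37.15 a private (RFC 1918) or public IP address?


RFC 1918 private ranges:
  10.0.0.0/8 (10.0.0.0 - 10.255.255.255)
  172.16.0.0/12 (172.16.0.0 - 172.31.255.255)
  192.168.0.0/16 (192.168.0.0 - 192.168.255.255)
Public (not in any RFC 1918 range)


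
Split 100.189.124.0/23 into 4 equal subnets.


New prefix = 23 + 2 = 25
Each subnet has 128 addresses
  100.189.124.0/25
  100.189.124.128/25
  100.189.125.0/25
  100.189.125.128/25
Subnets: 100.189.124.0/25, 100.189.124.128/25, 100.189.125.0/25, 100.189.125.128/25


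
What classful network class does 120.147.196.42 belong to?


First octet: 120
Binary: 01111000
0xxxxxxx -> Class A (1-126)
Class A, default mask 255.0.0.0 (/8)


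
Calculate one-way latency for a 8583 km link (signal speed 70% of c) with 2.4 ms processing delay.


Speed = 0.7 * 3e5 km/s = 210000 km/s
Propagation delay = 8583 / 210000 = 0.0409 s = 40.8714 ms
Processing delay = 2.4 ms
Total one-way latency = 43.2714 ms


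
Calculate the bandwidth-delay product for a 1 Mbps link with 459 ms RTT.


BDP = bandwidth * RTT
= 1 Mbps * 459 ms
= 1 * 1e6 * 459 / 1000 bits
= 459000 bits
= 57375 bytes
= 56.0303 KB
BDP = 459000 bits (57375 bytes)


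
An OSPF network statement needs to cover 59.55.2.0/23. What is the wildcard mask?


Subnet mask: 255.255.254.0
Wildcard = 255.255.255.255 - subnet mask
255 - 255 = 0
255 - 255 = 0
255 - 254 = 1
255 - 0 = 255
Wildcard: 0.0.1.255


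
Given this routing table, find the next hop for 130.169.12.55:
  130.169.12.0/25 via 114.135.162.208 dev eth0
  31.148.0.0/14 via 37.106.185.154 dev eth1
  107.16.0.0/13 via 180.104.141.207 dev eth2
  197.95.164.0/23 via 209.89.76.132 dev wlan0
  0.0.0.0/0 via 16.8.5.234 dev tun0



Longest prefix match for 130.169.12.55:
  /25 130.169.12.0: MATCH
  /14 31.148.0.0: no
  /13 107.16.0.0: no
  /23 197.95.164.0: no
  /0 0.0.0.0: MATCH
Selected: next-hop 114.135.162.208 via eth0 (matched /25)


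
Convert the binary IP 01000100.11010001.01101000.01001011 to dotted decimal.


01000100 = 68
11010001 = 209
01101000 = 104
01001011 = 75
IP: 68.209.104.75


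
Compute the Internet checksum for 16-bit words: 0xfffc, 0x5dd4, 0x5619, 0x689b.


Sum all words (with carry folding):
+ 0xfffc = 0xfffc
+ 0x5dd4 = 0x5dd1
+ 0x5619 = 0xb3ea
+ 0x689b = 0x1c86
One's complement: ~0x1c86
Checksum = 0xe379


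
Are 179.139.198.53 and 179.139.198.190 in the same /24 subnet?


Mask: 255.255.255.0
179.139.198.53 AND mask = 179.139.198.0
179.139.198.190 AND mask = 179.139.198.0
Yes, same subnet (179.139.198.0)


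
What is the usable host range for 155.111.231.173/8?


Network: 155.0.0.0
Broadcast: 155.255.255.255
First usable = network + 1
Last usable = broadcast - 1
Range: 155.0.0.1 to 155.255.255.254


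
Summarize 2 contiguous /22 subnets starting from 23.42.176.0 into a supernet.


Original prefix: /22
Number of subnets: 2 = 2^1
New prefix = 22 - 1 = 21
Supernet: 23.42.176.0/21


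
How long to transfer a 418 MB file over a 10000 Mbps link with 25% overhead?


Effective throughput = 10000 * (1 - 25/100) = 7500 Mbps
File size in Mb = 418 * 8 = 3344 Mb
Time = 3344 / 7500
Time = 0.4459 seconds


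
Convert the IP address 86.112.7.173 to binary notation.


86 = 01010110
112 = 01110000
7 = 00000111
173 = 10101101
Binary: 01010110.01110000.00000111.10101101


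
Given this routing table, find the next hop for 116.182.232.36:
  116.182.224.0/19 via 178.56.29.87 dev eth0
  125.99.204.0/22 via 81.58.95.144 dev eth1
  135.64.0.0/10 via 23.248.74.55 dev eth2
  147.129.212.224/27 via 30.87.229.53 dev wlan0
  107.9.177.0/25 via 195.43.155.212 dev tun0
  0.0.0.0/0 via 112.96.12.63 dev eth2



Longest prefix match for 116.182.232.36:
  /19 116.182.224.0: MATCH
  /22 125.99.204.0: no
  /10 135.64.0.0: no
  /27 147.129.212.224: no
  /25 107.9.177.0: no
  /0 0.0.0.0: MATCH
Selected: next-hop 178.56.29.87 via eth0 (matched /19)


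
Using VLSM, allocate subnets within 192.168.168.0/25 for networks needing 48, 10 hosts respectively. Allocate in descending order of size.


48 hosts -> /26 (62 usable): 192.168.168.0/26
10 hosts -> /28 (14 usable): 192.168.168.64/28
Allocation: 192.168.168.0/26 (48 hosts, 62 usable); 192.168.168.64/28 (10 hosts, 14 usable)


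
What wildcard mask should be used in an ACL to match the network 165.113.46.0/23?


Subnet mask: 255.255.254.0
Wildcard = 255.255.255.255 - subnet mask
255 - 255 = 0
255 - 255 = 0
255 - 254 = 1
255 - 0 = 255
Wildcard: 0.0.1.255


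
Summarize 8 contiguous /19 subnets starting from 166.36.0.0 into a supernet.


Original prefix: /19
Number of subnets: 8 = 2^3
New prefix = 19 - 3 = 16
Supernet: 166.36.0.0/16


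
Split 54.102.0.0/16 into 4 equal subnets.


New prefix = 16 + 2 = 18
Each subnet has 16384 addresses
  54.102.0.0/18
  54.102.64.0/18
  54.102.128.0/18
  54.102.192.0/18
Subnets: 54.102.0.0/18, 54.102.64.0/18, 54.102.128.0/18, 54.102.192.0/18


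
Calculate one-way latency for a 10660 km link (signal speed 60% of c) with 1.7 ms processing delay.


Speed = 0.6 * 3e5 km/s = 180000 km/s
Propagation delay = 10660 / 180000 = 0.0592 s = 59.2222 ms
Processing delay = 1.7 ms
Total one-way latency = 60.9222 ms


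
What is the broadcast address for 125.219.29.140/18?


Network: 125.219.0.0/18
Host bits = 14
Set all host bits to 1:
Broadcast: 125.219.63.255


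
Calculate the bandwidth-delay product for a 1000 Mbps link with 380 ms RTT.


BDP = bandwidth * RTT
= 1000 Mbps * 380 ms
= 1000 * 1e6 * 380 / 1000 bits
= 380000000 bits
= 47500000 bytes
= 46386.7188 KB
BDP = 380000000 bits (47500000 bytes)


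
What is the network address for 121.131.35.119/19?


IP:   01111001.10000011.00100011.01110111
Mask: 11111111.11111111.11100000.00000000
AND operation:
Net:  01111001.10000011.00100000.00000000
Network: 121.131.32.0/19


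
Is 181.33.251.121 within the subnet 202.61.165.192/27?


Subnet network: 202.61.165.192
Test IP AND mask: 181.33.251.96
No, 181.33.251.121 is not in 202.61.165.192/27


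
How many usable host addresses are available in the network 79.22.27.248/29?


Host bits = 32 - 29 = 3
Total addresses = 2^3 = 8
Usable = total - 2 (network and broadcast)
Usable hosts: 6


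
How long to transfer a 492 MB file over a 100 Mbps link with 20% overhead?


Effective throughput = 100 * (1 - 20/100) = 80 Mbps
File size in Mb = 492 * 8 = 3936 Mb
Time = 3936 / 80
Time = 49.2 seconds


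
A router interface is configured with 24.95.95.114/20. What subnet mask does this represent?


/20 means 20 network bits, 12 host bits
Binary: 11111111111111111111000000000000
Mask: 255.255.240.0


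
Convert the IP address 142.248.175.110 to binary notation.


142 = 10001110
248 = 11111000
175 = 10101111
110 = 01101110
Binary: 10001110.11111000.10101111.01101110


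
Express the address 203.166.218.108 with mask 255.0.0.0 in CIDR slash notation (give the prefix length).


Binary: 11111111.00000000.00000000.00000000
Count leading 1s
Prefix: /8


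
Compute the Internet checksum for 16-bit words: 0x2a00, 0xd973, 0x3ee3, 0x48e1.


Sum all words (with carry folding):
+ 0x2a00 = 0x2a00
+ 0xd973 = 0x0374
+ 0x3ee3 = 0x4257
+ 0x48e1 = 0x8b38
One's complement: ~0x8b38
Checksum = 0x74c7


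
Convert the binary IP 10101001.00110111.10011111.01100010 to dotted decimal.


10101001 = 169
00110111 = 55
10011111 = 159
01100010 = 98
IP: 169.55.159.98


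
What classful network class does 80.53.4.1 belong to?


First octet: 80
Binary: 01010000
0xxxxxxx -> Class A (1-126)
Class A, default mask 255.0.0.0 (/8)


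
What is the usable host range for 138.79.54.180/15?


Network: 138.78.0.0
Broadcast: 138.79.255.255
First usable = network + 1
Last usable = broadcast - 1
Range: 138.78.0.1 to 138.79.255.254


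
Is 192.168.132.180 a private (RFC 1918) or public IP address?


RFC 1918 private ranges:
  10.0.0.0/8 (10.0.0.0 - 10.255.255.255)
  172.16.0.0/12 (172.16.0.0 - 172.31.255.255)
  192.168.0.0/16 (192.168.0.0 - 192.168.255.255)
Private (in 192.168.0.0/16)


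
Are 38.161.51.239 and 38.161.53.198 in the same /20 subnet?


Mask: 255.255.240.0
38.161.51.239 AND mask = 38.161.48.0
38.161.53.198 AND mask = 38.161.48.0
Yes, same subnet (38.161.48.0)


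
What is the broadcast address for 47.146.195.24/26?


Network: 47.146.195.0/26
Host bits = 6
Set all host bits to 1:
Broadcast: 47.146.195.63


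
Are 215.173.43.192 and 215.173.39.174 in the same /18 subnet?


Mask: 255.255.192.0
215.173.43.192 AND mask = 215.173.0.0
215.173.39.174 AND mask = 215.173.0.0
Yes, same subnet (215.173.0.0)


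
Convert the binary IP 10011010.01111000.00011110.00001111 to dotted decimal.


10011010 = 154
01111000 = 120
00011110 = 30
00001111 = 15
IP: 154.120.30.15


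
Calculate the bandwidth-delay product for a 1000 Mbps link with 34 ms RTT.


BDP = bandwidth * RTT
= 1000 Mbps * 34 ms
= 1000 * 1e6 * 34 / 1000 bits
= 34000000 bits
= 4250000 bytes
= 4150.3906 KB
BDP = 34000000 bits (4250000 bytes)


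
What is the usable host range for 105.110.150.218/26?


Network: 105.110.150.192
Broadcast: 105.110.150.255
First usable = network + 1
Last usable = broadcast - 1
Range: 105.110.150.193 to 105.110.150.254


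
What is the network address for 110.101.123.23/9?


IP:   01101110.01100101.01111011.00010111
Mask: 11111111.10000000.00000000.00000000
AND operation:
Net:  01101110.00000000.00000000.00000000
Network: 110.0.0.0/9


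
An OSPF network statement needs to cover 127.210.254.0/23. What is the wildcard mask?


Subnet mask: 255.255.254.0
Wildcard = 255.255.255.255 - subnet mask
255 - 255 = 0
255 - 255 = 0
255 - 254 = 1
255 - 0 = 255
Wildcard: 0.0.1.255


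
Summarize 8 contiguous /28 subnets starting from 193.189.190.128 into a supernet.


Original prefix: /28
Number of subnets: 8 = 2^3
New prefix = 28 - 3 = 25
Supernet: 193.189.190.128/25


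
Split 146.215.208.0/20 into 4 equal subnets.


New prefix = 20 + 2 = 22
Each subnet has 1024 addresses
  146.215.208.0/22
  146.215.212.0/22
  146.215.216.0/22
  146.215.220.0/22
Subnets: 146.215.208.0/22, 146.215.212.0/22, 146.215.216.0/22, 146.215.220.0/22


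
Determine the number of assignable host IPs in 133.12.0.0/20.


Host bits = 32 - 20 = 12
Total addresses = 2^12 = 4096
Usable = total - 2 (network and broadcast)
Usable hosts: 4094


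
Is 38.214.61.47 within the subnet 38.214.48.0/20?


Subnet network: 38.214.48.0
Test IP AND mask: 38.214.48.0
Yes, 38.214.61.47 is in 38.214.48.0/20


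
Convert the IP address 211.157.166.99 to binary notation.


211 = 11010011
157 = 10011101
166 = 10100110
99 = 01100011
Binary: 11010011.10011101.10100110.01100011


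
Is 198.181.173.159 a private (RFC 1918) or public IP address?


RFC 1918 private ranges:
  10.0.0.0/8 (10.0.0.0 - 10.255.255.255)
  172.16.0.0/12 (172.16.0.0 - 172.31.255.255)
  192.168.0.0/16 (192.168.0.0 - 192.168.255.255)
Public (not in any RFC 1918 range)


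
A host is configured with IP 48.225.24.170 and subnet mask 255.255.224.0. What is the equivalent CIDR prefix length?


Binary: 11111111.11111111.11100000.00000000
Count leading 1s
Prefix: /19


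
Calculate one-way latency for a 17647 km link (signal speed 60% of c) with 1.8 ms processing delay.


Speed = 0.6 * 3e5 km/s = 180000 km/s
Propagation delay = 17647 / 180000 = 0.098 s = 98.0389 ms
Processing delay = 1.8 ms
Total one-way latency = 99.8389 ms


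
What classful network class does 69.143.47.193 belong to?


First octet: 69
Binary: 01000101
0xxxxxxx -> Class A (1-126)
Class A, default mask 255.0.0.0 (/8)


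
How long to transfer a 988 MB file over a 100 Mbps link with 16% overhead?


Effective throughput = 100 * (1 - 16/100) = 84 Mbps
File size in Mb = 988 * 8 = 7904 Mb
Time = 7904 / 84
Time = 94.0952 seconds


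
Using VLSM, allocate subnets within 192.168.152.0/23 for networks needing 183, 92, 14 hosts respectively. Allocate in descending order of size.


183 hosts -> /24 (254 usable): 192.168.152.0/24
92 hosts -> /25 (126 usable): 192.168.153.0/25
14 hosts -> /28 (14 usable): 192.168.153.128/28
Allocation: 192.168.152.0/24 (183 hosts, 254 usable); 192.168.153.0/25 (92 hosts, 126 usable); 192.168.153.128/28 (14 hosts, 14 usable)


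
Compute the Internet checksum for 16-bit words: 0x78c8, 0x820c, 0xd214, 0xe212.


Sum all words (with carry folding):
+ 0x78c8 = 0x78c8
+ 0x820c = 0xfad4
+ 0xd214 = 0xcce9
+ 0xe212 = 0xaefc
One's complement: ~0xaefc
Checksum = 0x5103


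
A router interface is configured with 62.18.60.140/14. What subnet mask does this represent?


/14 means 14 network bits, 18 host bits
Binary: 11111111111111000000000000000000
Mask: 255.252.0.0


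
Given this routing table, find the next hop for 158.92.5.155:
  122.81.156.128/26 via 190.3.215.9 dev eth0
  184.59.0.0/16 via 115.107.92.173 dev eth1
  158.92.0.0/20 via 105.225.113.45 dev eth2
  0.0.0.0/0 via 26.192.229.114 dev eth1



Longest prefix match for 158.92.5.155:
  /26 122.81.156.128: no
  /16 184.59.0.0: no
  /20 158.92.0.0: MATCH
  /0 0.0.0.0: MATCH
Selected: next-hop 105.225.113.45 via eth2 (matched /20)


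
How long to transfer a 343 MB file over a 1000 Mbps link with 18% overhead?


Effective throughput = 1000 * (1 - 18/100) = 820.0 Mbps
File size in Mb = 343 * 8 = 2744 Mb
Time = 2744 / 820.0
Time = 3.3463 seconds


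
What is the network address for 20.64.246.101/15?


IP:   00010100.01000000.11110110.01100101
Mask: 11111111.11111110.00000000.00000000
AND operation:
Net:  00010100.01000000.00000000.00000000
Network: 20.64.0.0/15


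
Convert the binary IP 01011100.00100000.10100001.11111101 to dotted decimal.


01011100 = 92
00100000 = 32
10100001 = 161
11111101 = 253
IP: 92.32.161.253


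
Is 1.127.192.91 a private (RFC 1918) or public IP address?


RFC 1918 private ranges:
  10.0.0.0/8 (10.0.0.0 - 10.255.255.255)
  172.16.0.0/12 (172.16.0.0 - 172.31.255.255)
  192.168.0.0/16 (192.168.0.0 - 192.168.255.255)
Public (not in any RFC 1918 range)


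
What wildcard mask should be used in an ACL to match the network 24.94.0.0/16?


Subnet mask: 255.255.0.0
Wildcard = 255.255.255.255 - subnet mask
255 - 255 = 0
255 - 255 = 0
255 - 0 = 255
255 - 0 = 255
Wildcard: 0.0.255.255


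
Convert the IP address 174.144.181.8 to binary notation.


174 = 10101110
144 = 10010000
181 = 10110101
8 = 00001000
Binary: 10101110.10010000.10110101.00001000


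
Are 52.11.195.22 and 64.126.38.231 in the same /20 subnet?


Mask: 255.255.240.0
52.11.195.22 AND mask = 52.11.192.0
64.126.38.231 AND mask = 64.126.32.0
No, different subnets (52.11.192.0 vs 64.126.32.0)


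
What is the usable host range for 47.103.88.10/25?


Network: 47.103.88.0
Broadcast: 47.103.88.127
First usable = network + 1
Last usable = broadcast - 1
Range: 47.103.88.1 to 47.103.88.126


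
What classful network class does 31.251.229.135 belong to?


First octet: 31
Binary: 00011111
0xxxxxxx -> Class A (1-126)
Class A, default mask 255.0.0.0 (/8)


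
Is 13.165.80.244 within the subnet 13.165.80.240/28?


Subnet network: 13.165.80.240
Test IP AND mask: 13.165.80.240
Yes, 13.165.80.244 is in 13.165.80.240/28


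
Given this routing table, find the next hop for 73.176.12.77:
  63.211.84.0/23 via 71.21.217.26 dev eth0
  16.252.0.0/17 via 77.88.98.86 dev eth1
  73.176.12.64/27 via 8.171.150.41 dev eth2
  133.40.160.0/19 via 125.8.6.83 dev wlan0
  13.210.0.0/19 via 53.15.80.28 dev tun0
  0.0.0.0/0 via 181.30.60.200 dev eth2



Longest prefix match for 73.176.12.77:
  /23 63.211.84.0: no
  /17 16.252.0.0: no
  /27 73.176.12.64: MATCH
  /19 133.40.160.0: no
  /19 13.210.0.0: no
  /0 0.0.0.0: MATCH
Selected: next-hop 8.171.150.41 via eth2 (matched /27)


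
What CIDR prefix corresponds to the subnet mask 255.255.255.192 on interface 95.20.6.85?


Binary: 11111111.11111111.11111111.11000000
Count leading 1s
Prefix: /26


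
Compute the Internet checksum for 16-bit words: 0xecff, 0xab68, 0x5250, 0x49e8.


Sum all words (with carry folding):
+ 0xecff = 0xecff
+ 0xab68 = 0x9868
+ 0x5250 = 0xeab8
+ 0x49e8 = 0x34a1
One's complement: ~0x34a1
Checksum = 0xcb5e


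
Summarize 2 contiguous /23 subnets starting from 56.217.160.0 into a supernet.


Original prefix: /23
Number of subnets: 2 = 2^1
New prefix = 23 - 1 = 22
Supernet: 56.217.160.0/22


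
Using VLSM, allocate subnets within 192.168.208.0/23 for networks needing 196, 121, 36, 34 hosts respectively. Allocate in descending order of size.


196 hosts -> /24 (254 usable): 192.168.208.0/24
121 hosts -> /25 (126 usable): 192.168.209.0/25
36 hosts -> /26 (62 usable): 192.168.209.128/26
34 hosts -> /26 (62 usable): 192.168.209.192/26
Allocation: 192.168.208.0/24 (196 hosts, 254 usable); 192.168.209.0/25 (121 hosts, 126 usable); 192.168.209.128/26 (36 hosts, 62 usable); 192.168.209.192/26 (34 hosts, 62 usable)


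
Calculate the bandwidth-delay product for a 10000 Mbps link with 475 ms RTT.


BDP = bandwidth * RTT
= 10000 Mbps * 475 ms
= 10000 * 1e6 * 475 / 1000 bits
= 4750000000 bits
= 593750000 bytes
= 579833.9844 KB
BDP = 4750000000 bits (593750000 bytes)


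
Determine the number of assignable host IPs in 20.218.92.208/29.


Host bits = 32 - 29 = 3
Total addresses = 2^3 = 8
Usable = total - 2 (network and broadcast)
Usable hosts: 6


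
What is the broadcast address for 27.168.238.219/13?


Network: 27.168.0.0/13
Host bits = 19
Set all host bits to 1:
Broadcast: 27.175.255.255


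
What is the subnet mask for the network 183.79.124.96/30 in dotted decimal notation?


/30 means 30 network bits, 2 host bits
Binary: 11111111111111111111111111111100
Mask: 255.255.255.252


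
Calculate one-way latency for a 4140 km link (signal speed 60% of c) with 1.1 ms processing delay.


Speed = 0.6 * 3e5 km/s = 180000 km/s
Propagation delay = 4140 / 180000 = 0.023 s = 23 ms
Processing delay = 1.1 ms
Total one-way latency = 24.1 ms


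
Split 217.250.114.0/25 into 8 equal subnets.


New prefix = 25 + 3 = 28
Each subnet has 16 addresses
  217.250.114.0/28
  217.250.114.16/28
  217.250.114.32/28
  217.250.114.48/28
  217.250.114.64/28
  217.250.114.80/28
  217.250.114.96/28
  217.250.114.112/28
Subnets: 217.250.114.0/28, 217.250.114.16/28, 217.250.114.32/28, 217.250.114.48/28, 217.250.114.64/28, 217.250.114.80/28, 217.250.114.96/28, 217.250.114.112/28


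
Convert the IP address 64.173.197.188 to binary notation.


64 = 01000000
173 = 10101101
197 = 11000101
188 = 10111100
Binary: 01000000.10101101.11000101.10111100


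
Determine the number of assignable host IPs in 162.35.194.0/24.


Host bits = 32 - 24 = 8
Total addresses = 2^8 = 256
Usable = total - 2 (network and broadcast)
Usable hosts: 254


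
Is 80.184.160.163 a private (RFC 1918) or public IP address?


RFC 1918 private ranges:
  10.0.0.0/8 (10.0.0.0 - 10.255.255.255)
  172.16.0.0/12 (172.16.0.0 - 172.31.255.255)
  192.168.0.0/16 (192.168.0.0 - 192.168.255.255)
Public (not in any RFC 1918 range)


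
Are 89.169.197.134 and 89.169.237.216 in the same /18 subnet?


Mask: 255.255.192.0
89.169.197.134 AND mask = 89.169.192.0
89.169.237.216 AND mask = 89.169.192.0
Yes, same subnet (89.169.192.0)


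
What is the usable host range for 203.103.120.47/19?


Network: 203.103.96.0
Broadcast: 203.103.127.255
First usable = network + 1
Last usable = broadcast - 1
Range: 203.103.96.1 to 203.103.127.254


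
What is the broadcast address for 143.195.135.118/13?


Network: 143.192.0.0/13
Host bits = 19
Set all host bits to 1:
Broadcast: 143.199.255.255


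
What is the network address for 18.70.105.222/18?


IP:   00010010.01000110.01101001.11011110
Mask: 11111111.11111111.11000000.00000000
AND operation:
Net:  00010010.01000110.01000000.00000000
Network: 18.70.64.0/18


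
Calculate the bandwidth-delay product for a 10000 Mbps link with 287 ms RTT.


BDP = bandwidth * RTT
= 10000 Mbps * 287 ms
= 10000 * 1e6 * 287 / 1000 bits
= 2870000000 bits
= 358750000 bytes
= 350341.7969 KB
BDP = 2870000000 bits (358750000 bytes)


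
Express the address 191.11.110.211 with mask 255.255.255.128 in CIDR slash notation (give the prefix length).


Binary: 11111111.11111111.11111111.10000000
Count leading 1s
Prefix: /25


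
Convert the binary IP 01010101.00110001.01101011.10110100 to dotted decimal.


01010101 = 85
00110001 = 49
01101011 = 107
10110100 = 180
IP: 85.49.107.180


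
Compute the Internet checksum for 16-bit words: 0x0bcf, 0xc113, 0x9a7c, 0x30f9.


Sum all words (with carry folding):
+ 0x0bcf = 0x0bcf
+ 0xc113 = 0xcce2
+ 0x9a7c = 0x675f
+ 0x30f9 = 0x9858
One's complement: ~0x9858
Checksum = 0x67a7


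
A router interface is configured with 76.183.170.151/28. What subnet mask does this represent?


/28 means 28 network bits, 4 host bits
Binary: 11111111111111111111111111110000
Mask: 255.255.255.240


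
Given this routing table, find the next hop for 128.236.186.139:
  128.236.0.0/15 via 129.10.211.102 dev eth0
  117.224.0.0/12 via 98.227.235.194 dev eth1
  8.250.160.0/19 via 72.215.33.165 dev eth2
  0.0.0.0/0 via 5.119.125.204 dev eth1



Longest prefix match for 128.236.186.139:
  /15 128.236.0.0: MATCH
  /12 117.224.0.0: no
  /19 8.250.160.0: no
  /0 0.0.0.0: MATCH
Selected: next-hop 129.10.211.102 via eth0 (matched /15)


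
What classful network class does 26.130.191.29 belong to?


First octet: 26
Binary: 00011010
0xxxxxxx -> Class A (1-126)
Class A, default mask 255.0.0.0 (/8)


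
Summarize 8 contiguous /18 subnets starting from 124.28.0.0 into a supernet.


Original prefix: /18
Number of subnets: 8 = 2^3
New prefix = 18 - 3 = 15
Supernet: 124.28.0.0/15


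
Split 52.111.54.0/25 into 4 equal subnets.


New prefix = 25 + 2 = 27
Each subnet has 32 addresses
  52.111.54.0/27
  52.111.54.32/27
  52.111.54.64/27
  52.111.54.96/27
Subnets: 52.111.54.0/27, 52.111.54.32/27, 52.111.54.64/27, 52.111.54.96/27


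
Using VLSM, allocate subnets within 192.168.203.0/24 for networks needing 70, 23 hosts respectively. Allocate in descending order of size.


70 hosts -> /25 (126 usable): 192.168.203.0/25
23 hosts -> /27 (30 usable): 192.168.203.128/27
Allocation: 192.168.203.0/25 (70 hosts, 126 usable); 192.168.203.128/27 (23 hosts, 30 usable)


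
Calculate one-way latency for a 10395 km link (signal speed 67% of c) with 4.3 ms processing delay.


Speed = 0.67 * 3e5 km/s = 201000 km/s
Propagation delay = 10395 / 201000 = 0.0517 s = 51.7164 ms
Processing delay = 4.3 ms
Total one-way latency = 56.0164 ms


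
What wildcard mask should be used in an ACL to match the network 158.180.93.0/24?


Subnet mask: 255.255.255.0
Wildcard = 255.255.255.255 - subnet mask
255 - 255 = 0
255 - 255 = 0
255 - 255 = 0
255 - 0 = 255
Wildcard: 0.0.0.255


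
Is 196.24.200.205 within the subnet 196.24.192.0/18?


Subnet network: 196.24.192.0
Test IP AND mask: 196.24.192.0
Yes, 196.24.200.205 is in 196.24.192.0/18


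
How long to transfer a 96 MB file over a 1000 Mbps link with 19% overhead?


Effective throughput = 1000 * (1 - 19/100) = 810 Mbps
File size in Mb = 96 * 8 = 768 Mb
Time = 768 / 810
Time = 0.9481 seconds


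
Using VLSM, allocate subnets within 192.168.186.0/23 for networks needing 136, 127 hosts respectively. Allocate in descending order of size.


136 hosts -> /24 (254 usable): 192.168.186.0/24
127 hosts -> /24 (254 usable): 192.168.187.0/24
Allocation: 192.168.186.0/24 (136 hosts, 254 usable); 192.168.187.0/24 (127 hosts, 254 usable)


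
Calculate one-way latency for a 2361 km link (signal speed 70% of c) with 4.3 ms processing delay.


Speed = 0.7 * 3e5 km/s = 210000 km/s
Propagation delay = 2361 / 210000 = 0.0112 s = 11.2429 ms
Processing delay = 4.3 ms
Total one-way latency = 15.5429 ms


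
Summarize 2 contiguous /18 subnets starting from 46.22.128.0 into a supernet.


Original prefix: /18
Number of subnets: 2 = 2^1
New prefix = 18 - 1 = 17
Supernet: 46.22.128.0/17


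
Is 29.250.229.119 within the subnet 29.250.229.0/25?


Subnet network: 29.250.229.0
Test IP AND mask: 29.250.229.0
Yes, 29.250.229.119 is in 29.250.229.0/25


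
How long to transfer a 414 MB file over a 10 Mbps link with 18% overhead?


Effective throughput = 10 * (1 - 18/100) = 8.2 Mbps
File size in Mb = 414 * 8 = 3312 Mb
Time = 3312 / 8.2
Time = 403.9024 seconds


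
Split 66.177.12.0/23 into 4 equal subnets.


New prefix = 23 + 2 = 25
Each subnet has 128 addresses
  66.177.12.0/25
  66.177.12.128/25
  66.177.13.0/25
  66.177.13.128/25
Subnets: 66.177.12.0/25, 66.177.12.128/25, 66.177.13.0/25, 66.177.13.128/25


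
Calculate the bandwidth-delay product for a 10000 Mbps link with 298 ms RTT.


BDP = bandwidth * RTT
= 10000 Mbps * 298 ms
= 10000 * 1e6 * 298 / 1000 bits
= 2980000000 bits
= 372500000 bytes
= 363769.5312 KB
BDP = 2980000000 bits (372500000 bytes)


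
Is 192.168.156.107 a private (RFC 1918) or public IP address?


RFC 1918 private ranges:
  10.0.0.0/8 (10.0.0.0 - 10.255.255.255)
  172.16.0.0/12 (172.16.0.0 - 172.31.255.255)
  192.168.0.0/16 (192.168.0.0 - 192.168.255.255)
Private (in 192.168.0.0/16)


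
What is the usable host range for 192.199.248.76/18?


Network: 192.199.192.0
Broadcast: 192.199.255.255
First usable = network + 1
Last usable = broadcast - 1
Range: 192.199.192.1 to 192.199.255.254


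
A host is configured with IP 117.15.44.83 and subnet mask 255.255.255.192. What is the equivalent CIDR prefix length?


Binary: 11111111.11111111.11111111.11000000
Count leading 1s
Prefix: /26


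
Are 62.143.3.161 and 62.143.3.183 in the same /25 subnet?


Mask: 255.255.255.128
62.143.3.161 AND mask = 62.143.3.128
62.143.3.183 AND mask = 62.143.3.128
Yes, same subnet (62.143.3.128)


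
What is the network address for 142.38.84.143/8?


IP:   10001110.00100110.01010100.10001111
Mask: 11111111.00000000.00000000.00000000
AND operation:
Net:  10001110.00000000.00000000.00000000
Network: 142.0.0.0/8


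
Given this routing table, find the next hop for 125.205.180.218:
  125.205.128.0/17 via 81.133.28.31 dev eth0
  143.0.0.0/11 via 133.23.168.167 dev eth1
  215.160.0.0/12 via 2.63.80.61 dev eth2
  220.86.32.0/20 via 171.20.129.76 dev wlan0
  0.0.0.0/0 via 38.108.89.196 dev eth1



Longest prefix match for 125.205.180.218:
  /17 125.205.128.0: MATCH
  /11 143.0.0.0: no
  /12 215.160.0.0: no
  /20 220.86.32.0: no
  /0 0.0.0.0: MATCH
Selected: next-hop 81.133.28.31 via eth0 (matched /17)


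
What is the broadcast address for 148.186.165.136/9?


Network: 148.128.0.0/9
Host bits = 23
Set all host bits to 1:
Broadcast: 148.255.255.255


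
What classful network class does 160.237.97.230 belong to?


First octet: 160
Binary: 10100000
10xxxxxx -> Class B (128-191)
Class B, default mask 255.255.0.0 (/16)


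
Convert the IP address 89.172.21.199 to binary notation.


89 = 01011001
172 = 10101100
21 = 00010101
199 = 11000111
Binary: 01011001.10101100.00010101.11000111


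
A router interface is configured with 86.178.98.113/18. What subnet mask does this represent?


/18 means 18 network bits, 14 host bits
Binary: 11111111111111111100000000000000
Mask: 255.255.192.0


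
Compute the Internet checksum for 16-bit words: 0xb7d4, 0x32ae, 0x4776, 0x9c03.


Sum all words (with carry folding):
+ 0xb7d4 = 0xb7d4
+ 0x32ae = 0xea82
+ 0x4776 = 0x31f9
+ 0x9c03 = 0xcdfc
One's complement: ~0xcdfc
Checksum = 0x3203


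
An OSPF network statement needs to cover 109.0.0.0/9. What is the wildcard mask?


Subnet mask: 255.128.0.0
Wildcard = 255.255.255.255 - subnet mask
255 - 255 = 0
255 - 128 = 127
255 - 0 = 255
255 - 0 = 255
Wildcard: 0.127.255.255


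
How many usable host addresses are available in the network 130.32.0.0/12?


Host bits = 32 - 12 = 20
Total addresses = 2^20 = 1048576
Usable = total - 2 (network and broadcast)
Usable hosts: 1048574


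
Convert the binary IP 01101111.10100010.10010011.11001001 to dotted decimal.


01101111 = 111
10100010 = 162
10010011 = 147
11001001 = 201
IP: 111.162.147.201


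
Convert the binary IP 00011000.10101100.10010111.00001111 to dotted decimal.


00011000 = 24
10101100 = 172
10010111 = 151
00001111 = 15
IP: 24.172.151.15


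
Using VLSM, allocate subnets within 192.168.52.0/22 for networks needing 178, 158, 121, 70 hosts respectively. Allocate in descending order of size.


178 hosts -> /24 (254 usable): 192.168.52.0/24
158 hosts -> /24 (254 usable): 192.168.53.0/24
121 hosts -> /25 (126 usable): 192.168.54.0/25
70 hosts -> /25 (126 usable): 192.168.54.128/25
Allocation: 192.168.52.0/24 (178 hosts, 254 usable); 192.168.53.0/24 (158 hosts, 254 usable); 192.168.54.0/25 (121 hosts, 126 usable); 192.168.54.128/25 (70 hosts, 126 usable)


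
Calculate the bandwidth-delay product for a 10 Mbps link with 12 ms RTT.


BDP = bandwidth * RTT
= 10 Mbps * 12 ms
= 10 * 1e6 * 12 / 1000 bits
= 120000 bits
= 15000 bytes
= 14.6484 KB
BDP = 120000 bits (15000 bytes)


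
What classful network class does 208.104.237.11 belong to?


First octet: 208
Binary: 11010000
110xxxxx -> Class C (192-223)
Class C, default mask 255.255.255.0 (/24)


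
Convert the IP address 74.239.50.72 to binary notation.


74 = 01001010
239 = 11101111
50 = 00110010
72 = 01001000
Binary: 01001010.11101111.00110010.01001000


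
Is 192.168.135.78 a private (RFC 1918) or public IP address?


RFC 1918 private ranges:
  10.0.0.0/8 (10.0.0.0 - 10.255.255.255)
  172.16.0.0/12 (172.16.0.0 - 172.31.255.255)
  192.168.0.0/16 (192.168.0.0 - 192.168.255.255)
Private (in 192.168.0.0/16)


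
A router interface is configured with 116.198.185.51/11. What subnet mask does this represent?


/11 means 11 network bits, 21 host bits
Binary: 11111111111000000000000000000000
Mask: 255.224.0.0


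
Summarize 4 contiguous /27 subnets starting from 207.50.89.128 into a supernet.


Original prefix: /27
Number of subnets: 4 = 2^2
New prefix = 27 - 2 = 25
Supernet: 207.50.89.128/25


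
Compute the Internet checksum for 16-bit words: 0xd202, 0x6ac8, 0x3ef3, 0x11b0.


Sum all words (with carry folding):
+ 0xd202 = 0xd202
+ 0x6ac8 = 0x3ccb
+ 0x3ef3 = 0x7bbe
+ 0x11b0 = 0x8d6e
One's complement: ~0x8d6e
Checksum = 0x7291


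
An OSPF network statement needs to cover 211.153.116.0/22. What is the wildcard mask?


Subnet mask: 255.255.252.0
Wildcard = 255.255.255.255 - subnet mask
255 - 255 = 0
255 - 255 = 0
255 - 252 = 3
255 - 0 = 255
Wildcard: 0.0.3.255


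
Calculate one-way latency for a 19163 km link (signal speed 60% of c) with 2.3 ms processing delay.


Speed = 0.6 * 3e5 km/s = 180000 km/s
Propagation delay = 19163 / 180000 = 0.1065 s = 106.4611 ms
Processing delay = 2.3 ms
Total one-way latency = 108.7611 ms


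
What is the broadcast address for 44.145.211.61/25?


Network: 44.145.211.0/25
Host bits = 7
Set all host bits to 1:
Broadcast: 44.145.211.127


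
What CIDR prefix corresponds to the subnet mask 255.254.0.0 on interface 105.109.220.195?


Binary: 11111111.11111110.00000000.00000000
Count leading 1s
Prefix: /15


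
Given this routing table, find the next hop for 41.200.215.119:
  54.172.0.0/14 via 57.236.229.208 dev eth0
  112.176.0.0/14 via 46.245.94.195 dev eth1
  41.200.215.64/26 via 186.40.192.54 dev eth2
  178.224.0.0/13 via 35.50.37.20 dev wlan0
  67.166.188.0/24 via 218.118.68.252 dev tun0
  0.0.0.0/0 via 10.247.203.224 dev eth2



Longest prefix match for 41.200.215.119:
  /14 54.172.0.0: no
  /14 112.176.0.0: no
  /26 41.200.215.64: MATCH
  /13 178.224.0.0: no
  /24 67.166.188.0: no
  /0 0.0.0.0: MATCH
Selected: next-hop 186.40.192.54 via eth2 (matched /26)


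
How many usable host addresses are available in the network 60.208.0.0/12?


Host bits = 32 - 12 = 20
Total addresses = 2^20 = 1048576
Usable = total - 2 (network and broadcast)
Usable hosts: 1048574


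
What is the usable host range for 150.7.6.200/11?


Network: 150.0.0.0
Broadcast: 150.31.255.255
First usable = network + 1
Last usable = broadcast - 1
Range: 150.0.0.1 to 150.31.255.254


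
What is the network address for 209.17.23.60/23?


IP:   11010001.00010001.00010111.00111100
Mask: 11111111.11111111.11111110.00000000
AND operation:
Net:  11010001.00010001.00010110.00000000
Network: 209.17.22.0/23


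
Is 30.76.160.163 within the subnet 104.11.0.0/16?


Subnet network: 104.11.0.0
Test IP AND mask: 30.76.0.0
No, 30.76.160.163 is not in 104.11.0.0/16


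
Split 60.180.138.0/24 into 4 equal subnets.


New prefix = 24 + 2 = 26
Each subnet has 64 addresses
  60.180.138.0/26
  60.180.138.64/26
  60.180.138.128/26
  60.180.138.192/26
Subnets: 60.180.138.0/26, 60.180.138.64/26, 60.180.138.128/26, 60.180.138.192/26


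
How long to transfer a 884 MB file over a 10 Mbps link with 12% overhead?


Effective throughput = 10 * (1 - 12/100) = 8.8 Mbps
File size in Mb = 884 * 8 = 7072 Mb
Time = 7072 / 8.8
Time = 803.6364 seconds


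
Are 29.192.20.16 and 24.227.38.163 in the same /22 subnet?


Mask: 255.255.252.0
29.192.20.16 AND mask = 29.192.20.0
24.227.38.163 AND mask = 24.227.36.0
No, different subnets (29.192.20.0 vs 24.227.36.0)


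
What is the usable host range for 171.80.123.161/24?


Network: 171.80.123.0
Broadcast: 171.80.123.255
First usable = network + 1
Last usable = broadcast - 1
Range: 171.80.123.1 to 171.80.123.254


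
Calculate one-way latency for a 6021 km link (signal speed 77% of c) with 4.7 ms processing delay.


Speed = 0.77 * 3e5 km/s = 231000 km/s
Propagation delay = 6021 / 231000 = 0.0261 s = 26.0649 ms
Processing delay = 4.7 ms
Total one-way latency = 30.7649 ms


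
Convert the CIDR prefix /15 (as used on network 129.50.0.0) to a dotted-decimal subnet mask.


/15 means 15 network bits, 17 host bits
Binary: 11111111111111100000000000000000
Mask: 255.254.0.0


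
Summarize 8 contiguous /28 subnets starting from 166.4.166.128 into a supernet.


Original prefix: /28
Number of subnets: 8 = 2^3
New prefix = 28 - 3 = 25
Supernet: 166.4.166.128/25


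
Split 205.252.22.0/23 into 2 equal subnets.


New prefix = 23 + 1 = 24
Each subnet has 256 addresses
  205.252.22.0/24
  205.252.23.0/24
Subnets: 205.252.22.0/24, 205.252.23.0/24


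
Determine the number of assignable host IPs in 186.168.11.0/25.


Host bits = 32 - 25 = 7
Total addresses = 2^7 = 128
Usable = total - 2 (network and broadcast)
Usable hosts: 126


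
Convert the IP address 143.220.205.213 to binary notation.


143 = 10001111
220 = 11011100
205 = 11001101
213 = 11010101
Binary: 10001111.11011100.11001101.11010101


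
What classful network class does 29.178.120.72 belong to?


First octet: 29
Binary: 00011101
0xxxxxxx -> Class A (1-126)
Class A, default mask 255.0.0.0 (/8)


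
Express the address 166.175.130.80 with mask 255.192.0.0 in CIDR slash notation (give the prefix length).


Binary: 11111111.11000000.00000000.00000000
Count leading 1s
Prefix: /10


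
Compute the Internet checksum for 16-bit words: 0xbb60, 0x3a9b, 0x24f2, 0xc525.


Sum all words (with carry folding):
+ 0xbb60 = 0xbb60
+ 0x3a9b = 0xf5fb
+ 0x24f2 = 0x1aee
+ 0xc525 = 0xe013
One's complement: ~0xe013
Checksum = 0x1fec


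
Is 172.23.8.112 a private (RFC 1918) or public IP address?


RFC 1918 private ranges:
  10.0.0.0/8 (10.0.0.0 - 10.255.255.255)
  172.16.0.0/12 (172.16.0.0 - 172.31.255.255)
  192.168.0.0/16 (192.168.0.0 - 192.168.255.255)
Private (in 172.16.0.0/12)
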